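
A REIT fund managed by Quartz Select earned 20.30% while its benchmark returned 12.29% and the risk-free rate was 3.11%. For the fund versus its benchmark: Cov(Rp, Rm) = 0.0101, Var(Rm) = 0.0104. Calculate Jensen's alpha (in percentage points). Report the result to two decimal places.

β = Cov / Var = 0.0101 / 0.0104 = 0.9712
E[R] = Rf + β(Rm − Rf) = 3.11% + 0.9712 × (12.29% − 3.11%) = 12.0256%
α = Rp − E[R] = 20.30% − 12.0256% = 8.2744

8.27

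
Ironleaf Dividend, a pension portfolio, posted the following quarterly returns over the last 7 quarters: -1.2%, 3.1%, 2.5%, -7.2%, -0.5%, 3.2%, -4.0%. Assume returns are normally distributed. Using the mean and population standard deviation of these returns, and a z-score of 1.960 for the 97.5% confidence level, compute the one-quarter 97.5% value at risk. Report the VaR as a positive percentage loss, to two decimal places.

7.74

r̄ = (-1.2 + 3.1 + 2.5 − 7.2 − 0.5 + 3.2 − 4) / 7 = -0.5857%
Population std dev = √[93.2286 / 7] = 3.6494%
VaR = −(r̄ − z·σ) = −(-0.5857 − 1.960 × 3.6494) = −(-7.7385) = 7.7385%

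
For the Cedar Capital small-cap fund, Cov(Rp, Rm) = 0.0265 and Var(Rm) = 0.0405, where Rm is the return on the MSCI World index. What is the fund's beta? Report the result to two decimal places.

β = Cov(Rp, Rm) / Var(Rm) = 0.0265 / 0.0405 = 0.6543

0.65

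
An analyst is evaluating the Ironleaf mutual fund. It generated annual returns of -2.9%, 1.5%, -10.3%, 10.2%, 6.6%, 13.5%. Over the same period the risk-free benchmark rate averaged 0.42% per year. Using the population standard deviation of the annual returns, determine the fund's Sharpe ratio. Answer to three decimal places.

0.333

μ = (-2.9 + 1.5 − 10.3 + 10.2 + 6.6 + 13.5) / 6 = 18.60 / 6 = 3.1000%
Σ(r − μ)² = (-2.9 − 3.1000)² + (1.5 − 3.1000)² + … = 388.9400
σ = √[388.9400 / 6] = 8.0513%
Sharpe = (μ − rf) / σ = (3.1000 − 0.42) / 8.0513 = 2.6800 / 8.0513 = 0.3329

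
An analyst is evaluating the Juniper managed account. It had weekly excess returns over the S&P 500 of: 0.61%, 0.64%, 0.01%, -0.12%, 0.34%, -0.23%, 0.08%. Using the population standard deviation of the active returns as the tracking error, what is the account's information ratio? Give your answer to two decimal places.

0.59

Mean return r̄ = 1.330 / 7 = 0.1900%
Population std dev = √[0.7184 / 7] = 0.3204%
IR = r̄ / tracking error = 0.1900 / 0.3204 = 0.5930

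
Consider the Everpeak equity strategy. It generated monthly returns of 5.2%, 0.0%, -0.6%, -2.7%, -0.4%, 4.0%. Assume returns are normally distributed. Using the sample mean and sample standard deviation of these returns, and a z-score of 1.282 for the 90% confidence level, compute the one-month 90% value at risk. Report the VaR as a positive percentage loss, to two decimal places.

r̄ = (5.2 + 0 − 0.6 − 2.7 − 0.4 + 4) / 6 = 5.50 / 6 = 0.9167%
Sample σ = √[Σ(r − r̄)² / 5] = √[45.8083 / 5] = √9.1617 = 3.0268%
VaR = −(r̄ − z·σ) = −(0.9167 − 1.282 × 3.0268) = −(-2.9637) = 2.9637%

2.96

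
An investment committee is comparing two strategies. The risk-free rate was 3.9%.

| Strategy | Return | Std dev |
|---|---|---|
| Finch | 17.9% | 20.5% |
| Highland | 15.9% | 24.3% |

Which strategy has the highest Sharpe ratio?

Finch

Finch: Sharpe ratio = (17.9% − 3.9%) / 20.5% = 0.683
Highland: Sharpe ratio = (15.9% − 3.9%) / 24.3% = 0.494
Highest: Finch (0.683).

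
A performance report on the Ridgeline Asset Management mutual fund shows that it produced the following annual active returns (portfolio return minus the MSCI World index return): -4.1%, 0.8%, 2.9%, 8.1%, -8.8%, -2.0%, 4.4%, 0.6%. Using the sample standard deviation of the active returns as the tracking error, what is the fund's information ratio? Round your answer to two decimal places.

0.05

μ = (-4.1 + 0.8 + 2.9 + 8.1 − 8.8 − 2 + 4.4 + 0.6) / 8 = 0.2375%
Σ(r − μ)² = (-4.1 − 0.2375)² + (0.8 − 0.2375)² + (2.9 − 0.2375)² + … = 192.1788
sample σ = √(192.1788 / 7) = √27.4541 = 5.2397%
IR = μ / tracking error = 0.2375 / 5.2397 = 0.0453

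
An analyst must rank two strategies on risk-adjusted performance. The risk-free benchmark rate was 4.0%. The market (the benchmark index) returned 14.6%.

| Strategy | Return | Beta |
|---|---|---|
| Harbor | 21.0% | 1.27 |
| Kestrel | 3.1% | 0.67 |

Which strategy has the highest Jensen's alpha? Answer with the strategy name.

Harbor: α = 21.0% − [4.0% + 1.27 × (14.6% − 4.0%)] = 3.538
Kestrel: α = 3.1% − [4.0% + 0.67 × (14.6% − 4.0%)] = -8.002
Highest: Harbor (3.538).

Harbor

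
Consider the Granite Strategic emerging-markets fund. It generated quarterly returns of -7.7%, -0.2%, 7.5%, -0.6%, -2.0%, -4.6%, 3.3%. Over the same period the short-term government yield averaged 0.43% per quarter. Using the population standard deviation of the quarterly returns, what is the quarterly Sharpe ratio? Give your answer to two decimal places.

-0.23

r̄ = (-7.7 − 0.2 + 7.5 − 0.6 − 2 − 4.6 + 3.3) / 7 = -4.30 / 7 = -0.6143%
Population std dev = √[149.3486 / 7] = 4.6190%
Sharpe = (r̄ − rf) / σ = (-0.6143 − 0.43) / 4.6190 = -1.0443 / 4.6190 = -0.2261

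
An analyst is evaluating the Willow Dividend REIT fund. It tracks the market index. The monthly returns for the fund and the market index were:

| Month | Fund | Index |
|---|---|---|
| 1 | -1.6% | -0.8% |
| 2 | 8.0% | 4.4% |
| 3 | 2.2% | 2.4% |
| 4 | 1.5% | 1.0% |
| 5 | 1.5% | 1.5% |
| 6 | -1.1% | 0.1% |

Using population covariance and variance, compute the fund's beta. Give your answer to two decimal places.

r̄p = 1.7500%,  r̄m = 1.4333%
Cov = Σ(rp − r̄p)(rm − r̄m) / 6 = 5.0583
Var(rm) = Σ(rm − r̄m)² / 6 = 2.7822
β = Cov / Var = 5.0583 / 2.7822 = 1.8181

1.82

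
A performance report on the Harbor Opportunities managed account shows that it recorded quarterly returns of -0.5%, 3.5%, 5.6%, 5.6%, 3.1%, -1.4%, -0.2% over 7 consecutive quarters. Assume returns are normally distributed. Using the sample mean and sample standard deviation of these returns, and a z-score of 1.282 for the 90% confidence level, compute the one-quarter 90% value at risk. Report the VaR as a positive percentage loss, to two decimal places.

Mean return μ = 15.70 / 7 = 2.2429%
Σ(r − μ)² = (-0.5 − 2.2429)² + (3.5 − 2.2429)² + (5.6 − 2.2429)² + … = 51.6171
sample σ = √(51.6171 / 6) = √8.6029 = 2.9331%
VaR = −(μ − z·σ) = −(2.2429 − 1.282 × 2.9331) = −(-1.5173) = 1.5173%

1.52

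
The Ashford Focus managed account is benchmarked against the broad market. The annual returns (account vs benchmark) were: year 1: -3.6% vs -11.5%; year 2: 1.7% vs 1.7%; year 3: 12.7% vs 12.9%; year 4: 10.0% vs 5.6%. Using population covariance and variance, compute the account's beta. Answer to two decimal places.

0.70

r̄p = 5.2000%,  r̄m = 2.1750%
Cov = Σ(rp − r̄p)(rm − r̄m) / 4 = 54.7200
Var(rm) = Σ(rm − r̄m)² / 4 = 78.4969
β = Cov / Var = 54.7200 / 78.4969 = 0.6971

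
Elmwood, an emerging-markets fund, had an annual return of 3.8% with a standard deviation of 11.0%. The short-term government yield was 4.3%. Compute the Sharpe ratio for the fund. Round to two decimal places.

Sharpe = (Rp − Rf) / σp = (3.8% − 4.3%) / 11.0% = -0.50% / 11.0% = -0.0455

-0.05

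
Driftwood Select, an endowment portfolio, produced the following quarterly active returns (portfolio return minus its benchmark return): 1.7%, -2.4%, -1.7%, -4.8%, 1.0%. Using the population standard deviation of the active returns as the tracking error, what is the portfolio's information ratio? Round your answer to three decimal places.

μ = (1.7 − 2.4 − 1.7 − 4.8 + 1) / 5 = -1.2400%
Population σ = √[Σ(r − μ)² / 5] = √[27.8920 / 5] = √5.5784 = 2.3619%
IR = μ / tracking error = -1.2400 / 2.3619 = -0.5250

-0.525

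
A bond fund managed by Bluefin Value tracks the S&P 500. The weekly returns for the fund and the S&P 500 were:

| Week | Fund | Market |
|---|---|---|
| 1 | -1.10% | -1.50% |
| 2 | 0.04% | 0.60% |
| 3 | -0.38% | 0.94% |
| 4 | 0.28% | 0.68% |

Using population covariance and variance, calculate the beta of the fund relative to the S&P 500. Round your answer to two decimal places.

r̄p = -0.2900%,  r̄m = 0.1800%
Cov = Σ(rp − r̄p)(rm − r̄m) / 4 = 0.4290
Var(rm) = Σ(rm − r̄m)² / 4 = 0.9566
β = Cov / Var = 0.4290 / 0.9566 = 0.4485

0.45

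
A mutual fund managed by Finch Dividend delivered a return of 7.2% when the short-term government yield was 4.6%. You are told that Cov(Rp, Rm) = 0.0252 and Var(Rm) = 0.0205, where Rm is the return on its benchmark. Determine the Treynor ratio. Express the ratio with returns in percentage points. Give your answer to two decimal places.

β = Cov / Var = 0.0252 / 0.0205 = 1.2293
Treynor = (Rp − Rf) / β = (7.2% − 4.6%) / 1.2293 = 2.60 / 1.2293 = 2.1150

2.12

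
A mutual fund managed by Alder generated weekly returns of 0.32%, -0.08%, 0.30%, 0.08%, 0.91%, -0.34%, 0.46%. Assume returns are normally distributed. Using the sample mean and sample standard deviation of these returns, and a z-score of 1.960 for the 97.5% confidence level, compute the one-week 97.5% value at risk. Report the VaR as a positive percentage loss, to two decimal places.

Mean return r̄ = 1.650 / 7 = 0.2357%
Sample std dev = √[0.9716 / 6] = 0.4024%
VaR = −(r̄ − z·σ) = −(0.2357 − 1.960 × 0.4024) = −(-0.5530) = 0.5530%

0.55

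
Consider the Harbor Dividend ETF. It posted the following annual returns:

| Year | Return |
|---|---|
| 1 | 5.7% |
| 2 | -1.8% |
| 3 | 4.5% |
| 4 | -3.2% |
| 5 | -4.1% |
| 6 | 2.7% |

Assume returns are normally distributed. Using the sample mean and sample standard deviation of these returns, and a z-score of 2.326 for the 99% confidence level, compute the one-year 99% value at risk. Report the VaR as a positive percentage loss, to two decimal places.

9.12

r̄ = (5.7 − 1.8 + 4.5 − 3.2 − 4.1 + 2.7) / 6 = 0.6333%
Sample std dev = √[87.9133 / 5] = 4.1932%
VaR = −(r̄ − z·σ) = −(0.6333 − 2.326 × 4.1932) = −(-9.1201) = 9.1201%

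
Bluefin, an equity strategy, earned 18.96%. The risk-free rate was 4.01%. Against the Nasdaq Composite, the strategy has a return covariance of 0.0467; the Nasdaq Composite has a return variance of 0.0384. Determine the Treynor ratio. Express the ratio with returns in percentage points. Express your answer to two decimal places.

12.29

β = Cov / Var = 0.0467 / 0.0384 = 1.2161
Treynor = (Rp − Rf) / β = (18.96% − 4.01%) / 1.2161 = 14.95 / 1.2161 = 12.2934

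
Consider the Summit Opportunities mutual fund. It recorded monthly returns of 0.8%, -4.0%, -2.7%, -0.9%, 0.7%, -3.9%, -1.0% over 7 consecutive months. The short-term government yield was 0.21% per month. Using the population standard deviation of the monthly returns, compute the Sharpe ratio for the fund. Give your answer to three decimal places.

μ = (0.8 − 4 − 2.7 − 0.9 + 0.7 − 3.9 − 1) / 7 = -1.5714%
Population std dev = √[24.1543 / 7] = 1.8576%
Sharpe = (μ − rf) / σ = (-1.5714 − 0.21) / 1.8576 = -1.7814 / 1.8576 = -0.9590

-0.959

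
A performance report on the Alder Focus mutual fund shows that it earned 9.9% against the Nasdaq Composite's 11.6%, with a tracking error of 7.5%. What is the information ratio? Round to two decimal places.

-0.23

IR = (Rp − Rb) / TE = (9.9% − 11.6%) / 7.5% = -1.70% / 7.5% = -0.2267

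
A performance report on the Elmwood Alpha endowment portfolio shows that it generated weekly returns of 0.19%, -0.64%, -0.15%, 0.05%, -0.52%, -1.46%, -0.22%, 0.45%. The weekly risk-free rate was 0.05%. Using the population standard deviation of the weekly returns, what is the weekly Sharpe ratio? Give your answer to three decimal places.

-0.608

Mean return μ = -2.300 / 8 = -0.2875%
Population σ = √[Σ(r − μ)² / 8] = √[2.4624 / 8] = √0.3078 = 0.5548%
Sharpe = (μ − rf) / σ = (-0.2875 − 0.05) / 0.5548 = -0.3375 / 0.5548 = -0.6083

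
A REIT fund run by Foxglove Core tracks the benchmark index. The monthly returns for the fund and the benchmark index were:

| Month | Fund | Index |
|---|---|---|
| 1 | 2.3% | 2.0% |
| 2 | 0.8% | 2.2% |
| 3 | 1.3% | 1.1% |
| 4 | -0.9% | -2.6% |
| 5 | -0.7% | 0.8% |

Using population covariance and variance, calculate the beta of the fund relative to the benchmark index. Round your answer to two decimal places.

r̄p = 0.5600%,  r̄m = 0.7000%
Cov = Σ(rp − r̄p)(rm − r̄m) / 5 = 1.5220
Var(rm) = Σ(rm − r̄m)² / 5 = 3.0000
β = Cov / Var = 1.5220 / 3.0000 = 0.5073

0.51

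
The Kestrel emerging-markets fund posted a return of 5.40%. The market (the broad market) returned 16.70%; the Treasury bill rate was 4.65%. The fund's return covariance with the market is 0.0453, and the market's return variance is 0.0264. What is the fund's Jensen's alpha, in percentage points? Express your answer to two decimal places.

β = Cov / Var = 0.0453 / 0.0264 = 1.7159
E[R] = Rf + β(Rm − Rf) = 4.65% + 1.7159 × (16.70% − 4.65%) = 25.3266%
α = Rp − E[R] = 5.40% − 25.3266% = -19.9266

-19.93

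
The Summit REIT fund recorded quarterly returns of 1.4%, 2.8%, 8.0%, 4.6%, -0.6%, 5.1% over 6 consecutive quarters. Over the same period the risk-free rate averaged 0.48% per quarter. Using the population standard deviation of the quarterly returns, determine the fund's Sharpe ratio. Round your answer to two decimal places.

r̄ = (1.4 + 2.8 + 8 + 4.6 − 0.6 + 5.1) / 6 = 3.5500%
Σ(r − r̄)² = (1.4 − 3.5500)² + (2.8 − 3.5500)² + (8 − 3.5500)² + … = 45.7150
σ = √[45.7150 / 6] = 2.7603%
Sharpe = (r̄ − rf) / σ = (3.5500 − 0.48) / 2.7603 = 3.0700 / 2.7603 = 1.1122

1.11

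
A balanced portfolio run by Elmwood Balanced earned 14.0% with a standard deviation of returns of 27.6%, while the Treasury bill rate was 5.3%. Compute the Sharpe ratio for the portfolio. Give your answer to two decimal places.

Sharpe = (Rp − Rf) / σp = (14.0% − 5.3%) / 27.6% = 8.70% / 27.6% = 0.3152

0.32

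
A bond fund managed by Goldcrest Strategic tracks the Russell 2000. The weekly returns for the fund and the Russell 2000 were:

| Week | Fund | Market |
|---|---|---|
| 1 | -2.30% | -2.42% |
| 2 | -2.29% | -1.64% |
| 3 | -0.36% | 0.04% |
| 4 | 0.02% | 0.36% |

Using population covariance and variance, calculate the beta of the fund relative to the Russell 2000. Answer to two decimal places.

0.90

r̄p = -1.2325%,  r̄m = -0.9150%
Cov = Σ(rp − r̄p)(rm − r̄m) / 4 = 1.2009
Var(rm) = Σ(rm − r̄m)² / 4 = 1.3321
β = Cov / Var = 1.2009 / 1.3321 = 0.9015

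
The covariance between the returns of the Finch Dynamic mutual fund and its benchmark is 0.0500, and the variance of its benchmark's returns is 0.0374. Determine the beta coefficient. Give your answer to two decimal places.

1.34

β = Cov(Rp, Rm) / Var(Rm) = 0.0500 / 0.0374 = 1.3369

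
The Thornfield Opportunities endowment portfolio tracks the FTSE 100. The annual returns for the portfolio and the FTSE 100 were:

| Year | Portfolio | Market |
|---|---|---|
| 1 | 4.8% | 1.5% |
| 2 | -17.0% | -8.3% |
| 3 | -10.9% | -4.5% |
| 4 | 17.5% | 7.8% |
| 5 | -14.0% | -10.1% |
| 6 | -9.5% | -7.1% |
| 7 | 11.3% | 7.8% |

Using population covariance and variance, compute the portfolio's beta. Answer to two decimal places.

1.75

r̄p = -2.5429%,  r̄m = -1.8429%
Cov = Σ(rp − r̄p)(rm − r̄m) / 7 = 85.4339
Var(rm) = Σ(rm − r̄m)² / 7 = 48.8167
β = Cov / Var = 85.4339 / 48.8167 = 1.7501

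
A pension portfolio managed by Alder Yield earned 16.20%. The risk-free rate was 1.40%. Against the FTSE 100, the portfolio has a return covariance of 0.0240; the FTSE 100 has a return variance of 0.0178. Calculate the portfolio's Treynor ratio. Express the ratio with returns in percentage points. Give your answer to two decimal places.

10.98

β = Cov / Var = 0.0240 / 0.0178 = 1.3483
Treynor = (Rp − Rf) / β = (16.20% − 1.40%) / 1.3483 = 14.80 / 1.3483 = 10.9768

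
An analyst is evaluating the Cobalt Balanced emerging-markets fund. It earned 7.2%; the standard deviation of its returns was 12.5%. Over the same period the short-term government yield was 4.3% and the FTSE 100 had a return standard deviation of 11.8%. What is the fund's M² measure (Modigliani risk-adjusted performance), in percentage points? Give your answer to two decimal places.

Sharpe = (Rp − Rf) / σp = (7.2% − 4.3%) / 12.5% = 0.2320
M² = Rf + Sharpe × σm = 4.3% + 0.2320 × 11.8% = 7.0376%

7.04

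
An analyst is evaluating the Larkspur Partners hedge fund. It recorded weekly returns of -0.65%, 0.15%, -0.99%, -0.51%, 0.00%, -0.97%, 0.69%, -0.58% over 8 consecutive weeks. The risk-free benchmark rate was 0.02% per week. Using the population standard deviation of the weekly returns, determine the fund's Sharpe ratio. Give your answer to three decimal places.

Mean return μ = -2.860 / 8 = -0.3575%
Population σ = √[Σ(r − μ)² / 8] = √[2.4162 / 8] = √0.3020 = 0.5495%
Sharpe = (μ − rf) / σ = (-0.3575 − 0.02) / 0.5495 = -0.3775 / 0.5495 = -0.6870

-0.687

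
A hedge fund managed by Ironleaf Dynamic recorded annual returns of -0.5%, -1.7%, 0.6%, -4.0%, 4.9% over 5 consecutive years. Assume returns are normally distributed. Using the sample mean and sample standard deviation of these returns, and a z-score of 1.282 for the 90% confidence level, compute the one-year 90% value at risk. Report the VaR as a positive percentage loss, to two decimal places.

Mean return μ = -0.70 / 5 = -0.1400%
Σ(r − μ)² = (-0.5 − (-0.1400))² + (-1.7 − (-0.1400))² + … = 43.4120
σ = √[43.4120 / 4] = 3.2944%
VaR = −(μ − z·σ) = −(-0.1400 − 1.282 × 3.2944) = −(-4.3634) = 4.3634%

4.36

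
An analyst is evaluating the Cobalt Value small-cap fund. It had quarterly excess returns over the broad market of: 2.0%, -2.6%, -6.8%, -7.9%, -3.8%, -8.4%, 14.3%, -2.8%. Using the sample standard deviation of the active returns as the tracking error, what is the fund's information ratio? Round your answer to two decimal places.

-0.27

r̄ = (2 − 2.6 − 6.8 − 7.9 − 3.8 − 8.4 + 14.3 − 2.8) / 8 = -2.0000%
Sample std dev = √[384.7400 / 7] = 7.4137%
IR = r̄ / tracking error = -2.0000 / 7.4137 = -0.2698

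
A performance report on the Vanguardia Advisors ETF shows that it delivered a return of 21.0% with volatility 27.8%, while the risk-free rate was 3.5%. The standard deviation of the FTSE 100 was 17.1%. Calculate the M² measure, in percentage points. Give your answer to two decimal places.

Sharpe = (Rp − Rf) / σp = (21.0% − 3.5%) / 27.8% = 0.6295
M² = Rf + Sharpe × σm = 3.5% + 0.6295 × 17.1% = 14.2645%

14.26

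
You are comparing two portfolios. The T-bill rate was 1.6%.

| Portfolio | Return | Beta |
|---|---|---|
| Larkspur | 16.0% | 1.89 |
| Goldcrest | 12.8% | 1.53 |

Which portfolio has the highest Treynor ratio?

Larkspur

Larkspur: Treynor = (16.0% − 1.6%) / 1.89 = 7.619
Goldcrest: Treynor = (12.8% − 1.6%) / 1.53 = 7.320
Highest: Larkspur (7.619).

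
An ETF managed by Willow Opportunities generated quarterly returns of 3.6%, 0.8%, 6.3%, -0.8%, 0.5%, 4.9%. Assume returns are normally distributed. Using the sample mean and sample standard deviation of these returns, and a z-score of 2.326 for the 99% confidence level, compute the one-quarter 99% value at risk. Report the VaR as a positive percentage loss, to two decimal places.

3.96

r̄ = (3.6 + 0.8 + 6.3 − 0.8 + 0.5 + 4.9) / 6 = 2.5500%
Σ(r − r̄)² = (3.6 − 2.5500)² + (0.8 − 2.5500)² + … = 39.1750
σ = √[39.1750 / 5] = 2.7991%
VaR = −(r̄ − z·σ) = −(2.5500 − 2.326 × 2.7991) = −(-3.9607) = 3.9607%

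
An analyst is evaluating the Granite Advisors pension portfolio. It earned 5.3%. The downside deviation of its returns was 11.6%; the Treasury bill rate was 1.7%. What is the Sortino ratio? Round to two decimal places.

0.31

Sortino = (Rp − Rf) / σd = (5.3% − 1.7%) / 11.6% = 3.60% / 11.6% = 0.3103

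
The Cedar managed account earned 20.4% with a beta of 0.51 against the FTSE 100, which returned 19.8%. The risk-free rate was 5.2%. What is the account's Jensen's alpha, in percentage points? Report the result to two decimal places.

7.75

CAPM expected return = Rf + β(Rm − Rf) = 5.2% + 0.51 × (19.8% − 5.2%) = 5.2 + 0.51 × 14.60 = 12.6460%
Jensen's α = Rp − E[R] = 20.4% − 12.6460% = 7.7540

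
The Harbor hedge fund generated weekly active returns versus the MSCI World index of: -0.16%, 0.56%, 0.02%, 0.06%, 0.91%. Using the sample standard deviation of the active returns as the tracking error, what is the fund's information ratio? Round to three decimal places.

0.628

μ = (-0.16 + 0.56 + 0.02 + 0.06 + 0.91) / 5 = 0.2780%
Sample std dev = √[0.7849 / 4] = 0.4430%
IR = μ / tracking error = 0.2780 / 0.4430 = 0.6275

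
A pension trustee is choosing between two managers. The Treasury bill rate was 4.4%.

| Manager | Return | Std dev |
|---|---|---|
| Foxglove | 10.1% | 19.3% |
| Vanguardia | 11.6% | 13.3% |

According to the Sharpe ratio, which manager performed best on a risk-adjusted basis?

Foxglove: Sharpe ratio = (10.1% − 4.4%) / 19.3% = 0.295
Vanguardia: Sharpe ratio = (11.6% − 4.4%) / 13.3% = 0.541
Highest: Vanguardia (0.541).

Vanguardia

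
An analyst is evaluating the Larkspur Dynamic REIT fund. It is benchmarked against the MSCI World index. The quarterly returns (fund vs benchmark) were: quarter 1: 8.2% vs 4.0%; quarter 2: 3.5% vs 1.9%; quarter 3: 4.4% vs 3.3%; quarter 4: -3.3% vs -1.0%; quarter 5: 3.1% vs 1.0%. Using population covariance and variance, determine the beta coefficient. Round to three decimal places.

r̄p = 3.1800%,  r̄m = 1.8400%
Cov = Σ(rp − r̄p)(rm − r̄m) / 5 = 6.2228
Var(rm) = Σ(rm − r̄m)² / 5 = 3.1144
β = Cov / Var = 6.2228 / 3.1144 = 1.9981

1.998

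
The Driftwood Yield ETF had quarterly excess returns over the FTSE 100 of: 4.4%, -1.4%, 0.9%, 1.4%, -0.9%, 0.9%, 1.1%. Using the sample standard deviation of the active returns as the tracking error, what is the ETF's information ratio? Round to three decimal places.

0.488

Mean return r̄ = 6.40 / 7 = 0.9143%
Sample σ = √[Σ(r − r̄)² / 6] = √[21.0686 / 6] = √3.5114 = 1.8739%
IR = r̄ / tracking error = 0.9143 / 1.8739 = 0.4879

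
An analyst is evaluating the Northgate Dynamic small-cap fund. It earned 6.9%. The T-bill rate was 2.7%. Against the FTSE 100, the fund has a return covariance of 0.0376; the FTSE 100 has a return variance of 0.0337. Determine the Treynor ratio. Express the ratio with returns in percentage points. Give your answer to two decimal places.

3.76

β = Cov / Var = 0.0376 / 0.0337 = 1.1157
Treynor = (Rp − Rf) / β = (6.9% − 2.7%) / 1.1157 = 4.20 / 1.1157 = 3.7645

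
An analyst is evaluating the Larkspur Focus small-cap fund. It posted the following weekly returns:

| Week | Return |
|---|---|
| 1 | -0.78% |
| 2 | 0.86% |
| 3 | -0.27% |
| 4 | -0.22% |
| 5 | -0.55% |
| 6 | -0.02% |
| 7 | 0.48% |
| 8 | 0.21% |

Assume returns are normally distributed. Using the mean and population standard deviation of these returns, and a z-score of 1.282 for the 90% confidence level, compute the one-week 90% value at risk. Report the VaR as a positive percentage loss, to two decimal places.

Mean return r̄ = -0.290 / 8 = -0.0363%
Population σ = √[Σ(r − r̄)² / 8] = √[2.0362 / 8] = √0.2545 = 0.5045%
VaR = −(r̄ − z·σ) = −(-0.0363 − 1.282 × 0.5045) = −(-0.6831) = 0.6831%

0.68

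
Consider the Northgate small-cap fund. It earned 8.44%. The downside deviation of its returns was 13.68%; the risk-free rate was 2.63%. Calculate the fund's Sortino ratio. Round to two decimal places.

0.42

Sortino = (Rp − Rf) / σd = (8.44% − 2.63%) / 13.68% = 5.81% / 13.68% = 0.4247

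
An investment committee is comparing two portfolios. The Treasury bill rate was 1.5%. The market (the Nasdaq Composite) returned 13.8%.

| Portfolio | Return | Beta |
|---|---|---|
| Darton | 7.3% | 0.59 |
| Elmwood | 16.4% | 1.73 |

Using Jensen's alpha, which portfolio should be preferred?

Darton: α = 7.3% − [1.5% + 0.59 × (13.8% − 1.5%)] = -1.457
Elmwood: α = 16.4% − [1.5% + 1.73 × (13.8% − 1.5%)] = -6.379
Highest: Darton (-1.457).

Darton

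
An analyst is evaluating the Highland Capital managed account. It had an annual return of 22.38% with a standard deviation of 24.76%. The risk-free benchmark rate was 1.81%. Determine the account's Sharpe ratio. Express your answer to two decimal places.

Sharpe = (Rp − Rf) / σp = (22.38% − 1.81%) / 24.76% = 20.57% / 24.76% = 0.8308

0.83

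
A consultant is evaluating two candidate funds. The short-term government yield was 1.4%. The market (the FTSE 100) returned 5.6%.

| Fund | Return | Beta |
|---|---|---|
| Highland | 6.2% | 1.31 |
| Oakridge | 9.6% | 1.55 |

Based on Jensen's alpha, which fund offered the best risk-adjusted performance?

Oakridge

Highland: α = 6.2% − [1.4% + 1.31 × (5.6% − 1.4%)] = -0.702
Oakridge: α = 9.6% − [1.4% + 1.55 × (5.6% − 1.4%)] = 1.690
Highest: Oakridge (1.690).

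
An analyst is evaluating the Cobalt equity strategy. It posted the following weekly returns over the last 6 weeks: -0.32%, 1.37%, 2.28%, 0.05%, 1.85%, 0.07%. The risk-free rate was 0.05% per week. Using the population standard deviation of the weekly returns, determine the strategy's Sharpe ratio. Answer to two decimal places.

μ = (-0.32 + 1.37 + 2.28 + 0.05 + 1.85 + 0.07) / 6 = 0.8833%
Population σ = √[Σ(r − μ)² / 6] = √[5.9259 / 6] = √0.9877 = 0.9938%
Sharpe = (μ − rf) / σ = (0.8833 − 0.05) / 0.9938 = 0.8333 / 0.9938 = 0.8385

0.84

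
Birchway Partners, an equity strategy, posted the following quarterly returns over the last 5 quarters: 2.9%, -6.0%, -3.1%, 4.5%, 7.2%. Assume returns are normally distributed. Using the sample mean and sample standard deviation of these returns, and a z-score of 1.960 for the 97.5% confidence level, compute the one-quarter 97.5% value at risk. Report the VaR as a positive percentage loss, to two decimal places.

μ = (2.9 − 6 − 3.1 + 4.5 + 7.2) / 5 = 1.1000%
Sample σ = √[Σ(r − μ)² / 4] = √[120.0600 / 4] = √30.0150 = 5.4786%
VaR = −(μ − z·σ) = −(1.1000 − 1.960 × 5.4786) = −(-9.6381) = 9.6381%

9.64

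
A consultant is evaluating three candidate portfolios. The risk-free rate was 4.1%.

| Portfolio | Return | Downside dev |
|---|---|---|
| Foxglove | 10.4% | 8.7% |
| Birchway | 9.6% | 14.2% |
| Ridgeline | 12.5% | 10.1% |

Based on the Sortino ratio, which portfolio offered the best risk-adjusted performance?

Ridgeline

Foxglove: Sortino ratio = (10.4% − 4.1%) / 8.7% = 0.724
Birchway: Sortino ratio = (9.6% − 4.1%) / 14.2% = 0.387
Ridgeline: Sortino ratio = (12.5% − 4.1%) / 10.1% = 0.832
Highest: Ridgeline (0.832).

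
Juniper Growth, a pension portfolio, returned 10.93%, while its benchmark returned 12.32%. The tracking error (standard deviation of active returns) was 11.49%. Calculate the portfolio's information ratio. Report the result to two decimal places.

IR = (Rp − Rb) / TE = (10.93% − 12.32%) / 11.49% = -1.39% / 11.49% = -0.1210

-0.12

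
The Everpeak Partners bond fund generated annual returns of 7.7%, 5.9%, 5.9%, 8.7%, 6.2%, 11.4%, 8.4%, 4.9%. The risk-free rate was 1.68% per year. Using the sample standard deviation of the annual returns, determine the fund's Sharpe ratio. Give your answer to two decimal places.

2.71

r̄ = (7.7 + 5.9 + 5.9 + 8.7 + 6.2 + 11.4 + 8.4 + 4.9) / 8 = 7.3875%
Sample std dev = √[30.9688 / 7] = 2.1034%
Sharpe = (r̄ − rf) / σ = (7.3875 − 1.68) / 2.1034 = 5.7075 / 2.1034 = 2.7135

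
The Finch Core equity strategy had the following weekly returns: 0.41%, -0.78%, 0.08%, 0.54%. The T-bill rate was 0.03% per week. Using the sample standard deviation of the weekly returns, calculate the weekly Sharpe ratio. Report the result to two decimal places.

r̄ = (0.41 − 0.78 + 0.08 + 0.54) / 4 = 0.250 / 4 = 0.0625%
Sample std dev = √[1.0589 / 3] = 0.5941%
Sharpe = (r̄ − rf) / σ = (0.0625 − 0.03) / 0.5941 = 0.0325 / 0.5941 = 0.0547

0.05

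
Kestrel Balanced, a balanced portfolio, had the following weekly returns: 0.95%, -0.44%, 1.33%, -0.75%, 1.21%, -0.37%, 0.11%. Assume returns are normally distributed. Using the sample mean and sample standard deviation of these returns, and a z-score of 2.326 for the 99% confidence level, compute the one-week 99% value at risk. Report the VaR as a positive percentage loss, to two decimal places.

1.71

Mean return r̄ = 2.040 / 7 = 0.2914%
Σ(r − r̄)² = (0.95 − 0.2914)² + (-0.44 − 0.2914)² + (1.33 − 0.2914)² + … = 4.4461
sample σ = √(4.4461 / 6) = √0.7410 = 0.8608%
VaR = −(r̄ − z·σ) = −(0.2914 − 2.326 × 0.8608) = −(-1.7108) = 1.7108%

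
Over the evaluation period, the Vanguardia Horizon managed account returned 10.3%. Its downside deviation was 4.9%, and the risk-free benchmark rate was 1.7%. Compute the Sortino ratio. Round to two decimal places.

1.76

Sortino = (Rp − Rf) / σd = (10.3% − 1.7%) / 4.9% = 8.60% / 4.9% = 1.7551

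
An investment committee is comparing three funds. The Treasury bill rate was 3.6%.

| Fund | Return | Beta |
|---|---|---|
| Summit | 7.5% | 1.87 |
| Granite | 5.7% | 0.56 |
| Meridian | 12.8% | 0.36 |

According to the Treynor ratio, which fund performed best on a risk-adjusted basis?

Summit: Treynor = (7.5% − 3.6%) / 1.87 = 2.086
Granite: Treynor = (5.7% − 3.6%) / 0.56 = 3.750
Meridian: Treynor = (12.8% − 3.6%) / 0.36 = 25.556
Highest: Meridian (25.556).

Meridian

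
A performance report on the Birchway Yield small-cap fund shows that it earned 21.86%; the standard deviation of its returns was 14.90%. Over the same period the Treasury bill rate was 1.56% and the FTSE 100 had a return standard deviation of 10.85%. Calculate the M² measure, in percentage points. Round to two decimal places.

16.34

Sharpe = (Rp − Rf) / σp = (21.86% − 1.56%) / 14.90% = 1.3624
M² = Rf + Sharpe × σm = 1.56% + 1.3624 × 10.85% = 16.3420%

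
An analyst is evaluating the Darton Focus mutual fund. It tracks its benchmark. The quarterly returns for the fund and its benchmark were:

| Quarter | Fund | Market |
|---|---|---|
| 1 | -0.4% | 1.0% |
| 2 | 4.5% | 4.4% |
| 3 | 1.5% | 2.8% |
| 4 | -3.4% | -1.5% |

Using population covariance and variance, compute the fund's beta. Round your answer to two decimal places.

r̄p = 0.5500%,  r̄m = 1.6750%
Cov = Σ(rp − r̄p)(rm − r̄m) / 4 = 6.2538
Var(rm) = Σ(rm − r̄m)² / 4 = 4.8069
β = Cov / Var = 6.2538 / 4.8069 = 1.3010

1.30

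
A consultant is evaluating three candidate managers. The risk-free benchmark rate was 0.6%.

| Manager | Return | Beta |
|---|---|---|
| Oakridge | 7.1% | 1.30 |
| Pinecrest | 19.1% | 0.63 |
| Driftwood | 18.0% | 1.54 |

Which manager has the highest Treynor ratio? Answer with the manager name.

Pinecrest

Oakridge: Treynor = (7.1% − 0.6%) / 1.30 = 5.000
Pinecrest: Treynor = (19.1% − 0.6%) / 0.63 = 29.365
Driftwood: Treynor = (18.0% − 0.6%) / 1.54 = 11.299
Highest: Pinecrest (29.365).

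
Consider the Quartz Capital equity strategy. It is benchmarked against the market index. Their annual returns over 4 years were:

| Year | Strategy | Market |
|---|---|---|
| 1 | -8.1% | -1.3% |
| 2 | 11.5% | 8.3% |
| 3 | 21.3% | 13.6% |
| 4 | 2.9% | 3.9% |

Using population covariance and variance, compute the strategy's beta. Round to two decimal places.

r̄p = 6.9000%,  r̄m = 6.1250%
Cov = Σ(rp − r̄p)(rm − r̄m) / 4 = 59.4800
Var(rm) = Σ(rm − r̄m)² / 4 = 30.1719
β = Cov / Var = 59.4800 / 30.1719 = 1.9714

1.97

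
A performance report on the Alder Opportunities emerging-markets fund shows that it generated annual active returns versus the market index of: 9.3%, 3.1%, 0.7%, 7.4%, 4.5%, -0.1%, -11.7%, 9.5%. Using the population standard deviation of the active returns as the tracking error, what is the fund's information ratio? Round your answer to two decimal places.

Mean return r̄ = 22.70 / 8 = 2.8375%
Population std dev = √[334.3388 / 8] = 6.4647%
IR = r̄ / tracking error = 2.8375 / 6.4647 = 0.4389

0.44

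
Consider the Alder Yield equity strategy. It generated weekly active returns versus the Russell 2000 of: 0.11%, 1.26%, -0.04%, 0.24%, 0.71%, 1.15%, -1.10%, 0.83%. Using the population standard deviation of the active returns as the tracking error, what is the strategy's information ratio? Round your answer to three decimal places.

Mean return r̄ = 3.160 / 8 = 0.3950%
Σ(r − r̄)² = (0.11 − 0.3950)² + (1.26 − 0.3950)² + (-0.04 − 0.3950)² + … = 4.1362
population σ = √(4.1362 / 8) = √0.5170 = 0.7190%
IR = r̄ / tracking error = 0.3950 / 0.7190 = 0.5494

0.549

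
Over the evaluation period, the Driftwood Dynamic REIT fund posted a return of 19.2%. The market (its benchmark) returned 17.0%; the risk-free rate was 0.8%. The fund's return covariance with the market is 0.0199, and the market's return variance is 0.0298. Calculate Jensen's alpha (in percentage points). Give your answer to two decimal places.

7.58

β = Cov / Var = 0.0199 / 0.0298 = 0.6678
E[R] = Rf + β(Rm − Rf) = 0.8% + 0.6678 × (17.0% − 0.8%) = 11.6184%
α = Rp − E[R] = 19.2% − 11.6184% = 7.5816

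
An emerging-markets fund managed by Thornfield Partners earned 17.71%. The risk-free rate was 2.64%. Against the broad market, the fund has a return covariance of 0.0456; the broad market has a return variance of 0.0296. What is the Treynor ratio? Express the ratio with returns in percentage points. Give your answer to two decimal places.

β = Cov / Var = 0.0456 / 0.0296 = 1.5405
Treynor = (Rp − Rf) / β = (17.71% − 2.64%) / 1.5405 = 15.07 / 1.5405 = 9.7825

9.78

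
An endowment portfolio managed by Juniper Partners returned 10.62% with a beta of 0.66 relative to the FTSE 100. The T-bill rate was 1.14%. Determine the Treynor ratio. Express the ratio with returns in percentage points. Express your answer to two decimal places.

14.36

Treynor = (Rp − Rf) / β = (10.62% − 1.14%) / 0.66 = 9.48 / 0.66 = 14.3636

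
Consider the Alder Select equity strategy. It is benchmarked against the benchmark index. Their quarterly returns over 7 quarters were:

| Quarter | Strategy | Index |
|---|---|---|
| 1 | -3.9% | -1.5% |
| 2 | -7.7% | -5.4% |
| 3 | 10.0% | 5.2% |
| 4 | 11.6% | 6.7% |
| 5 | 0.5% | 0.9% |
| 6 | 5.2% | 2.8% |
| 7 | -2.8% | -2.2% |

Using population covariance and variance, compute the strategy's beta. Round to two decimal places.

1.68

r̄p = 1.8429%,  r̄m = 0.9286%
Cov = Σ(rp − r̄p)(rm − r̄m) / 7 = 26.6202
Var(rm) = Σ(rm − r̄m)² / 7 = 15.8278
β = Cov / Var = 26.6202 / 15.8278 = 1.6819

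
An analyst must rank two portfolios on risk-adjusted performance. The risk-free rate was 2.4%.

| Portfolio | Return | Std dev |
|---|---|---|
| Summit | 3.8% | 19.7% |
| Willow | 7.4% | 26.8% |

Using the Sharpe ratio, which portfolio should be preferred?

Willow

Summit: Sharpe ratio = (3.8% − 2.4%) / 19.7% = 0.071
Willow: Sharpe ratio = (7.4% − 2.4%) / 26.8% = 0.187
Highest: Willow (0.187).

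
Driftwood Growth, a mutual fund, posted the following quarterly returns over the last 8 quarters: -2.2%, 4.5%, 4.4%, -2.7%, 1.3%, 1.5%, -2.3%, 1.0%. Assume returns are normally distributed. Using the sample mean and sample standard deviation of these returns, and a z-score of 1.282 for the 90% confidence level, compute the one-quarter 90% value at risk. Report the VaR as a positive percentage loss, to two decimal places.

Mean return μ = 5.50 / 8 = 0.6875%
Sample std dev = √[58.1888 / 7] = 2.8832%
VaR = −(μ − z·σ) = −(0.6875 − 1.282 × 2.8832) = −(-3.0088) = 3.0088%

3.01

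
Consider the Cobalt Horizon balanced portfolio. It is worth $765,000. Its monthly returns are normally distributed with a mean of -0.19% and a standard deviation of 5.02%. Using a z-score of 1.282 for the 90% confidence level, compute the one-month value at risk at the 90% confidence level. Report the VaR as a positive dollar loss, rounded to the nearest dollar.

Return at the 90% tail: μ − z·σ = -0.19% − 1.282 × 5.02% = -0.19 − 6.43564 = -6.62564%
VaR = −(-6.62564%) × $765,000 = 6.62564% × $765,000 = $50,686

$50,686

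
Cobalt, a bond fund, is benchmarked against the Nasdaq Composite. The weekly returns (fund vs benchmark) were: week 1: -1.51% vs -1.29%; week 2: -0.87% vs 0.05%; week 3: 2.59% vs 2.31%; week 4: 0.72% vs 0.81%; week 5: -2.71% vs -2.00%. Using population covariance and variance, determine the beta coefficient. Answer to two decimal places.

1.19

r̄p = -0.3560%,  r̄m = -0.0240%
Cov = Σ(rp − r̄p)(rm − r̄m) / 5 = 2.7696
Var(rm) = Σ(rm − r̄m)² / 5 = 2.3312
β = Cov / Var = 2.7696 / 2.3312 = 1.1881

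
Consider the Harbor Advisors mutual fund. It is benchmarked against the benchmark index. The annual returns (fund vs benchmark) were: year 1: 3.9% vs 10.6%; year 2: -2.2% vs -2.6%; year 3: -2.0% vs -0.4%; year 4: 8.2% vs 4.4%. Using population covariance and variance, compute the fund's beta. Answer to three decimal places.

0.587

r̄p = 1.9750%,  r̄m = 3.0000%
Cov = Σ(rp − r̄p)(rm − r̄m) / 4 = 15.0600
Var(rm) = Σ(rm − r̄m)² / 4 = 25.6600
β = Cov / Var = 15.0600 / 25.6600 = 0.5869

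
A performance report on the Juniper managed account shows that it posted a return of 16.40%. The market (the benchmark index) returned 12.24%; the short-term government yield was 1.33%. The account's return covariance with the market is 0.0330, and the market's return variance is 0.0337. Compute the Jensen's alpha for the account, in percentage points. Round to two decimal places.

4.39

β = Cov / Var = 0.0330 / 0.0337 = 0.9792
E[R] = Rf + β(Rm − Rf) = 1.33% + 0.9792 × (12.24% − 1.33%) = 12.0131%
α = Rp − E[R] = 16.40% − 12.0131% = 4.3869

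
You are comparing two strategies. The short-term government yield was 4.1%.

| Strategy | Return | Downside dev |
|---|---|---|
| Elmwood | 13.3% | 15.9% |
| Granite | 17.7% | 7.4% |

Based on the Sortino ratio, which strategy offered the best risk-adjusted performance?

Elmwood: Sortino ratio = (13.3% − 4.1%) / 15.9% = 0.579
Granite: Sortino ratio = (17.7% − 4.1%) / 7.4% = 1.838
Highest: Granite (1.838).

Granite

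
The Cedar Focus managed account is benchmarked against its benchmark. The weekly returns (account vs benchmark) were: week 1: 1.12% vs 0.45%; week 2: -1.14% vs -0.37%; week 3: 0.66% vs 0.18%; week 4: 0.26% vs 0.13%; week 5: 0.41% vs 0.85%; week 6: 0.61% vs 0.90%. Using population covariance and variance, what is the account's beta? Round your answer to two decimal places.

r̄p = 0.3200%,  r̄m = 0.3567%
Cov = Σ(rp − r̄p)(rm − r̄m) / 6 = 0.2152
Var(rm) = Σ(rm − r̄m)² / 6 = 0.1930
β = Cov / Var = 0.2152 / 0.1930 = 1.1150

1.12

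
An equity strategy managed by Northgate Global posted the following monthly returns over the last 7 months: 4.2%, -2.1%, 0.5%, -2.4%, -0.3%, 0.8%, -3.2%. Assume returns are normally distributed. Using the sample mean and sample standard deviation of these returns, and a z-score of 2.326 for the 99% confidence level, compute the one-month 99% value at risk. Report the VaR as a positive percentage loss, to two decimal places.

μ = (4.2 − 2.1 + 0.5 − 2.4 − 0.3 + 0.8 − 3.2) / 7 = -0.3571%
Σ(r − μ)² = (4.2 − (-0.3571))² + (-2.1 − (-0.3571))² + … = 38.1371
sample σ = √(38.1371 / 6) = √6.3562 = 2.5212%
VaR = −(μ − z·σ) = −(-0.3571 − 2.326 × 2.5212) = −(-6.2214) = 6.2214%

6.22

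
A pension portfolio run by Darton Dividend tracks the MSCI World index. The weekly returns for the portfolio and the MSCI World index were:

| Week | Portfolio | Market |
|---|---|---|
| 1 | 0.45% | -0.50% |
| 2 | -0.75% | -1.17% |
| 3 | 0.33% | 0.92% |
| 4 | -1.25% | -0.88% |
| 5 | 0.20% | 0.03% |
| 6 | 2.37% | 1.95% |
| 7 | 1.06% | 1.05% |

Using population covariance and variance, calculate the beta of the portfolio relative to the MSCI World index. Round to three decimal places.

0.930

r̄p = 0.3443%,  r̄m = 0.2000%
Cov = Σ(rp − r̄p)(rm − r̄m) / 7 = 1.0449
Var(rm) = Σ(rm − r̄m)² / 7 = 1.1237
β = Cov / Var = 1.0449 / 1.1237 = 0.9299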